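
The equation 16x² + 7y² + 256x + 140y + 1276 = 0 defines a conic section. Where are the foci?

(-8, -16) and (-8, -4)

16(x² + 16x) + 7(y² + 20y) = -1276
16(x + 8)² + 7(y + 10)² = -1276 + 1024 + 700 = 448
Divide through by 448 to get (x + 8)²/28 + (y + 10)²/64 = 1.
Ellipse, center (-8, -10), major axis vertical; a² = 64, b² = 28.
c² = a² - b² = 64 - 28 = 36, so c = 6.
Foci lie on the vertical axis through the center: (h, k ± c).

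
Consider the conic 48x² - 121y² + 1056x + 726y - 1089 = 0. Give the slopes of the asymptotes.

4√3/11 and -4√3/11

Collect terms: 48(x² + 22x) -121(y² - 6y) = 1089
Complete the square: 48(x + 11)² -121(y - 3)² = 1089 + 5808 - 1089 = 5808
Divide by 5808: (x + 11)²/121 - (y - 3)²/48 = 1
Hyperbola, center (-11, 3), transverse axis horizontal; a² = 121, b² = 48.
For a horizontal hyperbola the asymptotes have slope ±b/a.
Here that is ±4√3/11.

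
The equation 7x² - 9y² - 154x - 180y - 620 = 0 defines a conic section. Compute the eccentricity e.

Collect terms: 7(x² - 22x) -9(y² + 20y) = 620
7(x - 11)² -9(y + 10)² = 620 + 847 - 900 = 567
Divide by 567: (x - 11)²/81 - (y + 10)²/63 = 1
Hyperbola, center (11, -10), transverse axis horizontal; a² = 81, b² = 63.
c² = a² + b² = 144, so c = 12.
e = c/a = 12/9 = 4/3.

e = 4/3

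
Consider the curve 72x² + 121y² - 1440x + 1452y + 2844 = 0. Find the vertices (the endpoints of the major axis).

Rearranging, 72(x² - 20x) + 121(y² + 12y) = -2844.
Complete the square in x and y: 72(x - 10)² + 121(y + 6)² = -2844 + 7200 + 4356 = 8712
Dividing both sides by 8712: (x - 10)²/121 + (y + 6)²/72 = 1
Ellipse, center (10, -6), major axis horizontal; a² = 121, b² = 72.
a = 11. Vertices at (h ± a, k).

(-1, -6) and (21, -6)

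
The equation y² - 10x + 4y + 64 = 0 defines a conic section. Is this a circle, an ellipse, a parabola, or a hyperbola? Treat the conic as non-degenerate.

No xy term. Coefficients of x² and y² are A = 0, C = 1.
Exactly one squared variable ⇒ parabola.

parabola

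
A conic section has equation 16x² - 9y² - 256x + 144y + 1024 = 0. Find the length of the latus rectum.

9

Group the x- and y-terms: 16(x² - 16x) -9(y² - 16y) = -1024
16(x - 8)² -9(y - 8)² = -1024 + 1024 - 576 = -576
Dividing both sides by -576: (y - 8)²/64 - (x - 8)²/36 = 1
Hyperbola, center (8, 8), transverse axis vertical; a² = 64, b² = 36.
Latus rectum length = 2b²/a = 2·36/8 = 9.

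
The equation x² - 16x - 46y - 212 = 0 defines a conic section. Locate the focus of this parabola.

Only x is squared. Complete the square in x: (x - 8)² = 46(y + 6).
Vertex (8, -6); 4p = 46 so p = 23/2. Opens up.
Focus is p units from the vertex along the axis: (h, k + p).

(8, 11/2)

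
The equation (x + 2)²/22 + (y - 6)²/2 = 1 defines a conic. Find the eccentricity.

Center (-2, 6). The larger denominator 22 sits under the x-term, so the major axis is horizontal; a² = 22, b² = 2.
c² = a² - b² = 20, so c = 2√5.
e = c/a = 2√5/√22 = √110/11.

e = √110/11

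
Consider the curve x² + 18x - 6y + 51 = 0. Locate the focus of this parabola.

(-9, -7/2)

Only x is squared. Complete the square in x: (x + 9)² = 6(y + 5).
Vertex (-9, -5); 4p = 6 so p = 3/2. Opens up.
Focus is p units from the vertex along the axis: (h, k + p).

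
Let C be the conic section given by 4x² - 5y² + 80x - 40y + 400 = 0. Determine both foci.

Rearranging, 4(x² + 20x) -5(y² + 8y) = -400.
Completing the square gives 4(x + 10)² -5(y + 4)² = -400 + 400 - 80 = -80.
Divide through by -80 to get (y + 4)²/16 - (x + 10)²/20 = 1.
Hyperbola, center (-10, -4), transverse axis vertical; a² = 16, b² = 20.
c² = a² + b² = 16 + 20 = 36, so c = 6.
Foci lie on the vertical axis through the center: (h, k ± c).

(-10, -10) and (-10, 2)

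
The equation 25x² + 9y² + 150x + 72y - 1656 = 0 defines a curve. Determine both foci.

Group the x- and y-terms: 25(x² + 6x) + 9(y² + 8y) = 1656
Complete the square: 25(x + 3)² + 9(y + 4)² = 1656 + 225 + 144 = 2025
Divide through by 2025 to get (x + 3)²/81 + (y + 4)²/225 = 1.
Ellipse, center (-3, -4), major axis vertical; a² = 225, b² = 81.
c² = a² - b² = 225 - 81 = 144, so c = 12.
Foci lie on the vertical axis through the center: (h, k ± c).

(-3, -16) and (-3, 8)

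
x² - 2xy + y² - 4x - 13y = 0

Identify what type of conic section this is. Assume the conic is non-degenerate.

parabola

A = 1, B = -2, C = 1.
Discriminant B² − 4AC = (-2)² − 4·1·1 = 0.
B² − 4AC = 0 ⇒ parabola.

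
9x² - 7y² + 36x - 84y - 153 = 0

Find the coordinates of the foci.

(-2, -10) and (-2, -2)

9(x² + 4x) -7(y² + 12y) = 153
Complete the square in x and y: 9(x + 2)² -7(y + 6)² = 153 + 36 - 252 = -63
Divide by -63: (y + 6)²/9 - (x + 2)²/7 = 1
Hyperbola, center (-2, -6), transverse axis vertical; a² = 9, b² = 7.
c² = a² + b² = 9 + 7 = 16, so c = 4.
Foci lie on the vertical axis through the center: (h, k ± c).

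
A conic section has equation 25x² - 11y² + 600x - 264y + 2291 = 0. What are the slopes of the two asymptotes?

Rearranging, 25(x² + 24x) -11(y² + 24y) = -2291.
Complete the square: 25(x + 12)² -11(y + 12)² = -2291 + 3600 - 1584 = -275
Dividing both sides by -275: (y + 12)²/25 - (x + 12)²/11 = 1
Hyperbola, center (-12, -12), transverse axis vertical; a² = 25, b² = 11.
For a vertical hyperbola the asymptotes have slope ±a/b.
Here that is ±5/√11 = ±5√11/11.

5√11/11 and -5√11/11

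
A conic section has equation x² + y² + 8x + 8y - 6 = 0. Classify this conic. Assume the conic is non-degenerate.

No xy term. Coefficients of x² and y² are A = 1, C = 1.
A = C (same sign) ⇒ circle.

circle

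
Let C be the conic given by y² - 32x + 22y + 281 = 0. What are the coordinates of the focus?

(13, -11)

Only y is squared. Complete the square in y: (y + 11)² = 32(x - 5).
Vertex (5, -11); 4p = 32 so p = 8. Opens right.
Focus is p units from the vertex along the axis: (h + p, k).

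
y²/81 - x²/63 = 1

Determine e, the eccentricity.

Center (0, 0). The positive term is the y-term, so the transverse axis is vertical; a² = 81, b² = 63.
c² = a² + b² = 144, so c = 12.
e = c/a = 12/9 = 4/3.

e = 4/3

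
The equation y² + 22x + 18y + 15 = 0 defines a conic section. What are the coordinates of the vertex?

(3, -9)

Only y is squared. Complete the square in y: (y + 9)² = -22(x - 3).
Vertex (3, -9); 4p = -22 so p = -11/2. Opens left.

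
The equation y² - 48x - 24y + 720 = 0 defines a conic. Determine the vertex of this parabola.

Only y is squared. Complete the square in y: (y - 12)² = 48(x - 12).
Vertex (12, 12); 4p = 48 so p = 12. Opens right.

(12, 12)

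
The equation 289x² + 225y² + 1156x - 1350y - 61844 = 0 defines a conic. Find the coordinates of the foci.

(-2, -5) and (-2, 11)

Collect terms: 289(x² + 4x) + 225(y² - 6y) = 61844
Complete the square: 289(x + 2)² + 225(y - 3)² = 61844 + 1156 + 2025 = 65025
Divide by 65025: (x + 2)²/225 + (y - 3)²/289 = 1
Ellipse, center (-2, 3), major axis vertical; a² = 289, b² = 225.
c² = a² - b² = 289 - 225 = 64, so c = 8.
Foci lie on the vertical axis through the center: (h, k ± c).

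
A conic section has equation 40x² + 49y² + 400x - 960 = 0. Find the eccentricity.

Group: 40(x² + 10x) + 49y² = 960
40(x + 5)² + 49y² = 960 + 1000 + 0 = 1960
Dividing both sides by 1960: (x + 5)²/49 + y²/40 = 1
Ellipse, center (-5, 0), major axis horizontal; a² = 49, b² = 40.
c² = a² - b² = 9, so c = 3.
e = c/a = 3/7.

e = 3/7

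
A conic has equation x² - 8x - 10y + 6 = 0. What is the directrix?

y = -7/2

Only x is squared. Complete the square in x: (x - 4)² = 10(y + 1).
Vertex (4, -1); 4p = 10 so p = 5/2. Opens up.
Directrix is the horizontal line y = k − p = -1 − (5/2) = -7/2.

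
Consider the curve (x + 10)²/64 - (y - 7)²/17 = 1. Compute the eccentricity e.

Center (-10, 7). The positive term is the x-term, so the transverse axis is horizontal; a² = 64, b² = 17.
c² = a² + b² = 81, so c = 9.
e = c/a = 9/8.

e = 9/8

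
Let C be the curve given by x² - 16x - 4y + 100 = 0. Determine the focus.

(8, 10)

Only x is squared. Complete the square in x: (x - 8)² = 4(y - 9).
Vertex (8, 9); 4p = 4 so p = 1. Opens up.
Focus is p units from the vertex along the axis: (h, k + p).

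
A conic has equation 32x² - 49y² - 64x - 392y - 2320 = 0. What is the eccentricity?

Collect terms: 32(x² - 2x) -49(y² + 8y) = 2320
32(x - 1)² -49(y + 4)² = 2320 + 32 - 784 = 1568
Dividing both sides by 1568: (x - 1)²/49 - (y + 4)²/32 = 1
Hyperbola, center (1, -4), transverse axis horizontal; a² = 49, b² = 32.
c² = a² + b² = 81, so c = 9.
e = c/a = 9/7.

e = 9/7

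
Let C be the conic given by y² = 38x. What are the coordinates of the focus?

(19/2, 0)

Vertex (0, 0); 4p = 38 so p = 19/2. Opens right.
Focus is p units from the vertex along the axis: (h + p, k).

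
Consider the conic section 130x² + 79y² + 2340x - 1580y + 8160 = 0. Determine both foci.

Rearranging, 130(x² + 18x) + 79(y² - 20y) = -8160.
Complete the square: 130(x + 9)² + 79(y - 10)² = -8160 + 10530 + 7900 = 10270
Divide through by 10270 to get (x + 9)²/79 + (y - 10)²/130 = 1.
Ellipse, center (-9, 10), major axis vertical; a² = 130, b² = 79.
c² = a² - b² = 130 - 79 = 51, so c = √51.
Foci lie on the vertical axis through the center: (h, k ± c).

(-9, 10 - √51) and (-9, 10 + √51)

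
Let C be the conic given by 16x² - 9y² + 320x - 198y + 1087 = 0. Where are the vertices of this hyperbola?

(-10, -19) and (-10, -3)

Group the x- and y-terms: 16(x² + 20x) -9(y² + 22y) = -1087
Complete the square: 16(x + 10)² -9(y + 11)² = -1087 + 1600 - 1089 = -576
Divide by -576: (y + 11)²/64 - (x + 10)²/36 = 1
Hyperbola, center (-10, -11), transverse axis vertical; a² = 64, b² = 36.
a = 8. Vertices at (h, k ± a).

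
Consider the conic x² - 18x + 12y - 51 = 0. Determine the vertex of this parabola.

Only x is squared. Complete the square in x: (x - 9)² = -12(y - 11).
Vertex (9, 11); 4p = -12 so p = -3. Opens down.

(9, 11)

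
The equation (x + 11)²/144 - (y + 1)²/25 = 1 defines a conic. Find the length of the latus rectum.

Center (-11, -1). The positive term is the x-term, so the transverse axis is horizontal; a² = 144, b² = 25.
Latus rectum length = 2b²/a = 2·25/12 = 25/6.

25/6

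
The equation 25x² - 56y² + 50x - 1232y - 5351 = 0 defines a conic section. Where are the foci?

(-1, -20) and (-1, -2)

Collect terms: 25(x² + 2x) -56(y² + 22y) = 5351
Completing the square gives 25(x + 1)² -56(y + 11)² = 5351 + 25 - 6776 = -1400.
Divide by -1400: (y + 11)²/25 - (x + 1)²/56 = 1
Hyperbola, center (-1, -11), transverse axis vertical; a² = 25, b² = 56.
c² = a² + b² = 25 + 56 = 81, so c = 9.
Foci lie on the vertical axis through the center: (h, k ± c).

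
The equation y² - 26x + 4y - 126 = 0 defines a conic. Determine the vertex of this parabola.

Only y is squared. Complete the square in y: (y + 2)² = 26(x + 5).
Vertex (-5, -2); 4p = 26 so p = 13/2. Opens right.

(-5, -2)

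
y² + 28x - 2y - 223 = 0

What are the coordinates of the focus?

(1, 1)

Only y is squared. Complete the square in y: (y - 1)² = -28(x - 8).
Vertex (8, 1); 4p = -28 so p = -7. Opens left.
Focus is p units from the vertex along the axis: (h + p, k).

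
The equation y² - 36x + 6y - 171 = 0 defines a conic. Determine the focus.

Only y is squared. Complete the square in y: (y + 3)² = 36(x + 5).
Vertex (-5, -3); 4p = 36 so p = 9. Opens right.
Focus is p units from the vertex along the axis: (h + p, k).

(4, -3)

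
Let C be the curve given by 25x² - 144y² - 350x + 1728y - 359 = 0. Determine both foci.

Group the x- and y-terms: 25(x² - 14x) -144(y² - 12y) = 359
Complete the square in x and y: 25(x - 7)² -144(y - 6)² = 359 + 1225 - 5184 = -3600
Dividing both sides by -3600: (y - 6)²/25 - (x - 7)²/144 = 1
Hyperbola, center (7, 6), transverse axis vertical; a² = 25, b² = 144.
c² = a² + b² = 25 + 144 = 169, so c = 13.
Foci lie on the vertical axis through the center: (h, k ± c).

(7, -7) and (7, 19)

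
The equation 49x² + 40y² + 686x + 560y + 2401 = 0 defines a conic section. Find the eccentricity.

Group: 49(x² + 14x) + 40(y² + 14y) = -2401
Complete the square: 49(x + 7)² + 40(y + 7)² = -2401 + 2401 + 1960 = 1960
Dividing both sides by 1960: (x + 7)²/40 + (y + 7)²/49 = 1
Ellipse, center (-7, -7), major axis vertical; a² = 49, b² = 40.
c² = a² - b² = 9, so c = 3.
e = c/a = 3/7.

e = 3/7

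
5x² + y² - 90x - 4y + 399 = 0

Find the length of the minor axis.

2√2

Rearranging, 5(x² - 18x) + (y² - 4y) = -399.
Complete the square: 5(x - 9)² + (y - 2)² = -399 + 405 + 4 = 10
Divide through by 10 to get (x - 9)²/2 + (y - 2)²/10 = 1.
Ellipse, center (9, 2), major axis vertical; a² = 10, b² = 2.
b² = 2 so b = √2; the minor axis has length 2b = 2√2.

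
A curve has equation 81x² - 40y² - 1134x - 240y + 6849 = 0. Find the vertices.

(7, -12) and (7, 6)

Rearranging, 81(x² - 14x) -40(y² + 6y) = -6849.
Completing the square gives 81(x - 7)² -40(y + 3)² = -6849 + 3969 - 360 = -3240.
Dividing both sides by -3240: (y + 3)²/81 - (x - 7)²/40 = 1
Hyperbola, center (7, -3), transverse axis vertical; a² = 81, b² = 40.
a = 9. Vertices at (h, k ± a).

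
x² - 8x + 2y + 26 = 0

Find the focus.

Only x is squared. Complete the square in x: (x - 4)² = -2(y + 5).
Vertex (4, -5); 4p = -2 so p = -1/2. Opens down.
Focus is p units from the vertex along the axis: (h, k + p).

(4, -11/2)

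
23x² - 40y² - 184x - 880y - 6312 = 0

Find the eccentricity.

Group: 23(x² - 8x) -40(y² + 22y) = 6312
23(x - 4)² -40(y + 11)² = 6312 + 368 - 4840 = 1840
Divide by 1840: (x - 4)²/80 - (y + 11)²/46 = 1
Hyperbola, center (4, -11), transverse axis horizontal; a² = 80, b² = 46.
c² = a² + b² = 126, so c = 3√14.
e = c/a = 3√14/4√5 = 3√70/20.

e = 3√70/20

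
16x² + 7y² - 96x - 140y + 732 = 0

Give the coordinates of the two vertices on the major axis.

(3, 6) and (3, 14)

Collect terms: 16(x² - 6x) + 7(y² - 20y) = -732
16(x - 3)² + 7(y - 10)² = -732 + 144 + 700 = 112
Divide through by 112 to get (x - 3)²/7 + (y - 10)²/16 = 1.
Ellipse, center (3, 10), major axis vertical; a² = 16, b² = 7.
a = 4. Vertices at (h, k ± a).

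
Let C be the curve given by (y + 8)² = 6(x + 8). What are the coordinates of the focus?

(-13/2, -8)

Vertex (-8, -8); 4p = 6 so p = 3/2. Opens right.
Focus is p units from the vertex along the axis: (h + p, k).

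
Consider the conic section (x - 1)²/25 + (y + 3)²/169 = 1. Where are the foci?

(1, -15) and (1, 9)

Center (1, -3). The larger denominator 169 sits under the y-term, so the major axis is vertical; a² = 169, b² = 25.
c² = a² - b² = 169 - 25 = 144, so c = 12.
Foci lie on the vertical axis through the center: (h, k ± c).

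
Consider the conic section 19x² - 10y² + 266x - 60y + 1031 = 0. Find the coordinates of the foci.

Collect terms: 19(x² + 14x) -10(y² + 6y) = -1031
Completing the square gives 19(x + 7)² -10(y + 3)² = -1031 + 931 - 90 = -190.
Dividing both sides by -190: (y + 3)²/19 - (x + 7)²/10 = 1
Hyperbola, center (-7, -3), transverse axis vertical; a² = 19, b² = 10.
c² = a² + b² = 19 + 10 = 29, so c = √29.
Foci lie on the vertical axis through the center: (h, k ± c).

(-7, -3 - √29) and (-7, -3 + √29)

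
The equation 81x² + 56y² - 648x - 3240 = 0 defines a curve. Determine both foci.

Group the x- and y-terms: 81(x² - 8x) + 56y² = 3240
Completing the square gives 81(x - 4)² + 56y² = 3240 + 1296 + 0 = 4536.
Divide through by 4536 to get (x - 4)²/56 + y²/81 = 1.
Ellipse, center (4, 0), major axis vertical; a² = 81, b² = 56.
c² = a² - b² = 81 - 56 = 25, so c = 5.
Foci lie on the vertical axis through the center: (h, k ± c).

(4, -5) and (4, 5)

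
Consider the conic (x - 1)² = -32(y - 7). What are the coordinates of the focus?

(1, -1)

Vertex (1, 7); 4p = -32 so p = -8. Opens down.
Focus is p units from the vertex along the axis: (h, k + p).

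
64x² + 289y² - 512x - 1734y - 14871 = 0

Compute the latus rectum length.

128/17

64(x² - 8x) + 289(y² - 6y) = 14871
Completing the square gives 64(x - 4)² + 289(y - 3)² = 14871 + 1024 + 2601 = 18496.
Divide through by 18496 to get (x - 4)²/289 + (y - 3)²/64 = 1.
Ellipse, center (4, 3), major axis horizontal; a² = 289, b² = 64.
Latus rectum length = 2b²/a = 2·64/17 = 128/17.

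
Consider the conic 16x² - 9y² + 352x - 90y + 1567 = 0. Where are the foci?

(-16, -5) and (-6, -5)

Rearranging, 16(x² + 22x) -9(y² + 10y) = -1567.
Complete the square: 16(x + 11)² -9(y + 5)² = -1567 + 1936 - 225 = 144
Dividing both sides by 144: (x + 11)²/9 - (y + 5)²/16 = 1
Hyperbola, center (-11, -5), transverse axis horizontal; a² = 9, b² = 16.
c² = a² + b² = 9 + 16 = 25, so c = 5.
Foci lie on the horizontal axis through the center: (h ± c, k).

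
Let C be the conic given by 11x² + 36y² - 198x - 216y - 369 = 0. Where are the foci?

11(x² - 18x) + 36(y² - 6y) = 369
Complete the square: 11(x - 9)² + 36(y - 3)² = 369 + 891 + 324 = 1584
Divide by 1584: (x - 9)²/144 + (y - 3)²/44 = 1
Ellipse, center (9, 3), major axis horizontal; a² = 144, b² = 44.
c² = a² - b² = 144 - 44 = 100, so c = 10.
Foci lie on the horizontal axis through the center: (h ± c, k).

(-1, 3) and (19, 3)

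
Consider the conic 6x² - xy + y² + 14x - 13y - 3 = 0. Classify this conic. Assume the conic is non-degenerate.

A = 6, B = -1, C = 1.
Discriminant B² − 4AC = (-1)² − 4·6·1 = -23.
B² − 4AC < 0 ⇒ ellipse.

ellipse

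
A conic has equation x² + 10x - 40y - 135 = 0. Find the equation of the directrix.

Only x is squared. Complete the square in x: (x + 5)² = 40(y + 4).
Vertex (-5, -4); 4p = 40 so p = 10. Opens up.
Directrix is the horizontal line y = k − p = -4 − (10) = -14.

y = -14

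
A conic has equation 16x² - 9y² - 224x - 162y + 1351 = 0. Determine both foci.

(7, -24) and (7, 6)

16(x² - 14x) -9(y² + 18y) = -1351
Completing the square gives 16(x - 7)² -9(y + 9)² = -1351 + 784 - 729 = -1296.
Divide through by -1296 to get (y + 9)²/144 - (x - 7)²/81 = 1.
Hyperbola, center (7, -9), transverse axis vertical; a² = 144, b² = 81.
c² = a² + b² = 144 + 81 = 225, so c = 15.
Foci lie on the vertical axis through the center: (h, k ± c).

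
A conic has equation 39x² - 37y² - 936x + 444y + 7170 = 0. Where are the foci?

Group: 39(x² - 24x) -37(y² - 12y) = -7170
39(x - 12)² -37(y - 6)² = -7170 + 5616 - 1332 = -2886
Divide by -2886: (y - 6)²/78 - (x - 12)²/74 = 1
Hyperbola, center (12, 6), transverse axis vertical; a² = 78, b² = 74.
c² = a² + b² = 78 + 74 = 152, so c = 2√38.
Foci lie on the vertical axis through the center: (h, k ± c).

(12, 6 - 2√38) and (12, 6 + 2√38)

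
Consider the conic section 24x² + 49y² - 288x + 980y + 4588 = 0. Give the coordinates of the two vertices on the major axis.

(-1, -10) and (13, -10)

Group the x- and y-terms: 24(x² - 12x) + 49(y² + 20y) = -4588
Complete the square in x and y: 24(x - 6)² + 49(y + 10)² = -4588 + 864 + 4900 = 1176
Dividing both sides by 1176: (x - 6)²/49 + (y + 10)²/24 = 1
Ellipse, center (6, -10), major axis horizontal; a² = 49, b² = 24.
a = 7. Vertices at (h ± a, k).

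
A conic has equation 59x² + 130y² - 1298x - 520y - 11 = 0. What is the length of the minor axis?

2√59

59(x² - 22x) + 130(y² - 4y) = 11
Complete the square: 59(x - 11)² + 130(y - 2)² = 11 + 7139 + 520 = 7670
Divide by 7670: (x - 11)²/130 + (y - 2)²/59 = 1
Ellipse, center (11, 2), major axis horizontal; a² = 130, b² = 59.
b² = 59 so b = √59; the minor axis has length 2b = 2√59.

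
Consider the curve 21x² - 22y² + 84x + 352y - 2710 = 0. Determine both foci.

Group the x- and y-terms: 21(x² + 4x) -22(y² - 16y) = 2710
Complete the square: 21(x + 2)² -22(y - 8)² = 2710 + 84 - 1408 = 1386
Divide through by 1386 to get (x + 2)²/66 - (y - 8)²/63 = 1.
Hyperbola, center (-2, 8), transverse axis horizontal; a² = 66, b² = 63.
c² = a² + b² = 66 + 63 = 129, so c = √129.
Foci lie on the horizontal axis through the center: (h ± c, k).

(-2 - √129, 8) and (-2 + √129, 8)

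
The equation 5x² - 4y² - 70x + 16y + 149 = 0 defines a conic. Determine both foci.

5(x² - 14x) -4(y² - 4y) = -149
Completing the square gives 5(x - 7)² -4(y - 2)² = -149 + 245 - 16 = 80.
Divide through by 80 to get (x - 7)²/16 - (y - 2)²/20 = 1.
Hyperbola, center (7, 2), transverse axis horizontal; a² = 16, b² = 20.
c² = a² + b² = 16 + 20 = 36, so c = 6.
Foci lie on the horizontal axis through the center: (h ± c, k).

(1, 2) and (13, 2)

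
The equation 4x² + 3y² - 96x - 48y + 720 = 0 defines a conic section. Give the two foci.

(12, 6) and (12, 10)

Group: 4(x² - 24x) + 3(y² - 16y) = -720
4(x - 12)² + 3(y - 8)² = -720 + 576 + 192 = 48
Divide by 48: (x - 12)²/12 + (y - 8)²/16 = 1
Ellipse, center (12, 8), major axis vertical; a² = 16, b² = 12.
c² = a² - b² = 16 - 12 = 4, so c = 2.
Foci lie on the vertical axis through the center: (h, k ± c).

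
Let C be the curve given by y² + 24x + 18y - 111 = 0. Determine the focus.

Only y is squared. Complete the square in y: (y + 9)² = -24(x - 8).
Vertex (8, -9); 4p = -24 so p = -6. Opens left.
Focus is p units from the vertex along the axis: (h + p, k).

(2, -9)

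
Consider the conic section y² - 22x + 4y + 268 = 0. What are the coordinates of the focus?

Only y is squared. Complete the square in y: (y + 2)² = 22(x - 12).
Vertex (12, -2); 4p = 22 so p = 11/2. Opens right.
Focus is p units from the vertex along the axis: (h + p, k).

(35/2, -2)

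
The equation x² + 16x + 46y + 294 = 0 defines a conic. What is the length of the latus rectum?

Only x is squared. Complete the square in x: (x + 8)² = -46(y + 5).
Vertex (-8, -5); 4p = -46 so p = -23/2. Opens down.
Latus rectum length = |4p| = 46.

46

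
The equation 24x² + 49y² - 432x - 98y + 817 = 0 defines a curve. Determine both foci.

Group: 24(x² - 18x) + 49(y² - 2y) = -817
24(x - 9)² + 49(y - 1)² = -817 + 1944 + 49 = 1176
Divide by 1176: (x - 9)²/49 + (y - 1)²/24 = 1
Ellipse, center (9, 1), major axis horizontal; a² = 49, b² = 24.
c² = a² - b² = 49 - 24 = 25, so c = 5.
Foci lie on the horizontal axis through the center: (h ± c, k).

(4, 1) and (14, 1)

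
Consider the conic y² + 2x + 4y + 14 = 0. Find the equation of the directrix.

Only y is squared. Complete the square in y: (y + 2)² = -2(x + 5).
Vertex (-5, -2); 4p = -2 so p = -1/2. Opens left.
Directrix is the vertical line x = h − p = -5 − (-1/2) = -9/2.

x = -9/2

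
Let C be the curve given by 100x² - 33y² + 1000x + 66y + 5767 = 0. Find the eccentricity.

e = √133/10

Collect terms: 100(x² + 10x) -33(y² - 2y) = -5767
Completing the square gives 100(x + 5)² -33(y - 1)² = -5767 + 2500 - 33 = -3300.
Divide through by -3300 to get (y - 1)²/100 - (x + 5)²/33 = 1.
Hyperbola, center (-5, 1), transverse axis vertical; a² = 100, b² = 33.
c² = a² + b² = 133, so c = √133.
e = c/a = √133/10.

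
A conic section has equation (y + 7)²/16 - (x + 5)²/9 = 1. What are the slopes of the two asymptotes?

Center (-5, -7). The positive term is the y-term, so the transverse axis is vertical; a² = 16, b² = 9.
For a vertical hyperbola the asymptotes have slope ±a/b.
Here that is ±4/3.

4/3 and -4/3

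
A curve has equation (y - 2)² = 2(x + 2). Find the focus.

(-3/2, 2)

Vertex (-2, 2); 4p = 2 so p = 1/2. Opens right.
Focus is p units from the vertex along the axis: (h + p, k).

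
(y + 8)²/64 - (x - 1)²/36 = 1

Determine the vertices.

(1, -16) and (1, 0)

Center (1, -8). The positive term is the y-term, so the transverse axis is vertical; a² = 64, b² = 36.
a = 8. Vertices at (h, k ± a).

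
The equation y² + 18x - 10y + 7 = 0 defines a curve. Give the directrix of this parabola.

x = 11/2

Only y is squared. Complete the square in y: (y - 5)² = -18(x - 1).
Vertex (1, 5); 4p = -18 so p = -9/2. Opens left.
Directrix is the vertical line x = h − p = 1 − (-9/2) = 11/2.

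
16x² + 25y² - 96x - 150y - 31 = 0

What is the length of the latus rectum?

32/5

16(x² - 6x) + 25(y² - 6y) = 31
Complete the square: 16(x - 3)² + 25(y - 3)² = 31 + 144 + 225 = 400
Divide by 400: (x - 3)²/25 + (y - 3)²/16 = 1
Ellipse, center (3, 3), major axis horizontal; a² = 25, b² = 16.
Latus rectum length = 2b²/a = 2·16/5 = 32/5.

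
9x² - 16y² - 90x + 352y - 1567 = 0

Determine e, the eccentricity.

e = 5/3

Group: 9(x² - 10x) -16(y² - 22y) = 1567
9(x - 5)² -16(y - 11)² = 1567 + 225 - 1936 = -144
Divide by -144: (y - 11)²/9 - (x - 5)²/16 = 1
Hyperbola, center (5, 11), transverse axis vertical; a² = 9, b² = 16.
c² = a² + b² = 25, so c = 5.
e = c/a = 5/3.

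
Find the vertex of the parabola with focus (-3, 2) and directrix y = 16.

(-3, 9)

The vertex is the midpoint between the focus and the directrix along the axis of symmetry.
Axis is vertical (directrix is horizontal). Vertex y-coordinate = (2 + 16)/2 = 9; x-coordinate = -3.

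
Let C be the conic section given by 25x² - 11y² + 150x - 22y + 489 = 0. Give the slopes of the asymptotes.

5√11/11 and -5√11/11

Rearranging, 25(x² + 6x) -11(y² + 2y) = -489.
Completing the square gives 25(x + 3)² -11(y + 1)² = -489 + 225 - 11 = -275.
Divide by -275: (y + 1)²/25 - (x + 3)²/11 = 1
Hyperbola, center (-3, -1), transverse axis vertical; a² = 25, b² = 11.
For a vertical hyperbola the asymptotes have slope ±a/b.
Here that is ±5/√11 = ±5√11/11.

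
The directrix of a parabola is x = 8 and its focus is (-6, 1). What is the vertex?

The vertex is the midpoint between the focus and the directrix along the axis of symmetry.
Axis is horizontal (directrix is vertical). Vertex x-coordinate = (-6 + 8)/2 = 1; y-coordinate = 1.

(1, 1)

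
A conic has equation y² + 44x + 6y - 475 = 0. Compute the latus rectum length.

Only y is squared. Complete the square in y: (y + 3)² = -44(x - 11).
Vertex (11, -3); 4p = -44 so p = -11. Opens left.
Latus rectum length = |4p| = 44.

44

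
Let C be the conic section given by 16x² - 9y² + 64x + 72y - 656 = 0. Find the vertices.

Rearranging, 16(x² + 4x) -9(y² - 8y) = 656.
16(x + 2)² -9(y - 4)² = 656 + 64 - 144 = 576
Dividing both sides by 576: (x + 2)²/36 - (y - 4)²/64 = 1
Hyperbola, center (-2, 4), transverse axis horizontal; a² = 36, b² = 64.
a = 6. Vertices at (h ± a, k).

(-8, 4) and (4, 4)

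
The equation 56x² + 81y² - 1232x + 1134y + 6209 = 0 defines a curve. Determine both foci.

(6, -7) and (16, -7)

Group: 56(x² - 22x) + 81(y² + 14y) = -6209
Complete the square: 56(x - 11)² + 81(y + 7)² = -6209 + 6776 + 3969 = 4536
Dividing both sides by 4536: (x - 11)²/81 + (y + 7)²/56 = 1
Ellipse, center (11, -7), major axis horizontal; a² = 81, b² = 56.
c² = a² - b² = 81 - 56 = 25, so c = 5.
Foci lie on the horizontal axis through the center: (h ± c, k).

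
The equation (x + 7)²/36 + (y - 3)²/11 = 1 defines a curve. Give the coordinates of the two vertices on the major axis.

Center (-7, 3). The larger denominator 36 sits under the x-term, so the major axis is horizontal; a² = 36, b² = 11.
a = 6. Vertices at (h ± a, k).

(-13, 3) and (-1, 3)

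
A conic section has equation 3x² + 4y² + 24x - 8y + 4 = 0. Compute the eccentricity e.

Group: 3(x² + 8x) + 4(y² - 2y) = -4
Completing the square gives 3(x + 4)² + 4(y - 1)² = -4 + 48 + 4 = 48.
Dividing both sides by 48: (x + 4)²/16 + (y - 1)²/12 = 1
Ellipse, center (-4, 1), major axis horizontal; a² = 16, b² = 12.
c² = a² - b² = 4, so c = 2.
e = c/a = 2/4 = 1/2.

e = 1/2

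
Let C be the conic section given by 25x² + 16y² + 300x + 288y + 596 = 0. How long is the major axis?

Collect terms: 25(x² + 12x) + 16(y² + 18y) = -596
Complete the square in x and y: 25(x + 6)² + 16(y + 9)² = -596 + 900 + 1296 = 1600
Divide through by 1600 to get (x + 6)²/64 + (y + 9)²/100 = 1.
Ellipse, center (-6, -9), major axis vertical; a² = 100, b² = 64.
a² = 100 so a = 10; the major axis has length 2a = 20.

20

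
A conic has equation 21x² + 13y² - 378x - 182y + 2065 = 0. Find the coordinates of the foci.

Collect terms: 21(x² - 18x) + 13(y² - 14y) = -2065
Complete the square in x and y: 21(x - 9)² + 13(y - 7)² = -2065 + 1701 + 637 = 273
Dividing both sides by 273: (x - 9)²/13 + (y - 7)²/21 = 1
Ellipse, center (9, 7), major axis vertical; a² = 21, b² = 13.
c² = a² - b² = 21 - 13 = 8, so c = 2√2.
Foci lie on the vertical axis through the center: (h, k ± c).

(9, 7 - 2√2) and (9, 7 + 2√2)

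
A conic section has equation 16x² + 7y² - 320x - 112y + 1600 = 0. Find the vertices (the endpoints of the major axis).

Group the x- and y-terms: 16(x² - 20x) + 7(y² - 16y) = -1600
Complete the square in x and y: 16(x - 10)² + 7(y - 8)² = -1600 + 1600 + 448 = 448
Divide through by 448 to get (x - 10)²/28 + (y - 8)²/64 = 1.
Ellipse, center (10, 8), major axis vertical; a² = 64, b² = 28.
a = 8. Vertices at (h, k ± a).

(10, 0) and (10, 16)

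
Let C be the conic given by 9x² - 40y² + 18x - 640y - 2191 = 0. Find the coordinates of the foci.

(-1, -15) and (-1, -1)

Group the x- and y-terms: 9(x² + 2x) -40(y² + 16y) = 2191
Complete the square: 9(x + 1)² -40(y + 8)² = 2191 + 9 - 2560 = -360
Divide through by -360 to get (y + 8)²/9 - (x + 1)²/40 = 1.
Hyperbola, center (-1, -8), transverse axis vertical; a² = 9, b² = 40.
c² = a² + b² = 9 + 40 = 49, so c = 7.
Foci lie on the vertical axis through the center: (h, k ± c).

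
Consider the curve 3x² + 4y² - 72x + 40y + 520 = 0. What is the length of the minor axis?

2√3

Collect terms: 3(x² - 24x) + 4(y² + 10y) = -520
3(x - 12)² + 4(y + 5)² = -520 + 432 + 100 = 12
Divide through by 12 to get (x - 12)²/4 + (y + 5)²/3 = 1.
Ellipse, center (12, -5), major axis horizontal; a² = 4, b² = 3.
b² = 3 so b = √3; the minor axis has length 2b = 2√3.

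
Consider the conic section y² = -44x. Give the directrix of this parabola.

x = 11

Vertex (0, 0); 4p = -44 so p = -11. Opens left.
Directrix is the vertical line x = h − p = 0 − (-11) = 11.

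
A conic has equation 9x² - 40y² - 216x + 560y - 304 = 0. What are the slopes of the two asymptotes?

Rearranging, 9(x² - 24x) -40(y² - 14y) = 304.
Complete the square in x and y: 9(x - 12)² -40(y - 7)² = 304 + 1296 - 1960 = -360
Divide by -360: (y - 7)²/9 - (x - 12)²/40 = 1
Hyperbola, center (12, 7), transverse axis vertical; a² = 9, b² = 40.
For a vertical hyperbola the asymptotes have slope ±a/b.
Here that is ±3/2√10 = ±3√10/20.

3√10/20 and -3√10/20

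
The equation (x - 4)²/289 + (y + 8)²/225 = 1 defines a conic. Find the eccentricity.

e = 8/17

Center (4, -8). The larger denominator 289 sits under the x-term, so the major axis is horizontal; a² = 289, b² = 225.
c² = a² - b² = 64, so c = 8.
e = c/a = 8/17.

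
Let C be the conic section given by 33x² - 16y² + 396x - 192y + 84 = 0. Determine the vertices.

Rearranging, 33(x² + 12x) -16(y² + 12y) = -84.
Complete the square: 33(x + 6)² -16(y + 6)² = -84 + 1188 - 576 = 528
Dividing both sides by 528: (x + 6)²/16 - (y + 6)²/33 = 1
Hyperbola, center (-6, -6), transverse axis horizontal; a² = 16, b² = 33.
a = 4. Vertices at (h ± a, k).

(-10, -6) and (-2, -6)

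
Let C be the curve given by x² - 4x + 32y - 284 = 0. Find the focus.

(2, 1)

Only x is squared. Complete the square in x: (x - 2)² = -32(y - 9).
Vertex (2, 9); 4p = -32 so p = -8. Opens down.
Focus is p units from the vertex along the axis: (h, k + p).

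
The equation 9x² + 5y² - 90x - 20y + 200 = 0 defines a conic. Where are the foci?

Group: 9(x² - 10x) + 5(y² - 4y) = -200
Complete the square in x and y: 9(x - 5)² + 5(y - 2)² = -200 + 225 + 20 = 45
Divide by 45: (x - 5)²/5 + (y - 2)²/9 = 1
Ellipse, center (5, 2), major axis vertical; a² = 9, b² = 5.
c² = a² - b² = 9 - 5 = 4, so c = 2.
Foci lie on the vertical axis through the center: (h, k ± c).

(5, 0) and (5, 4)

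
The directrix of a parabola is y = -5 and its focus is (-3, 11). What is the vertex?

The vertex is the midpoint between the focus and the directrix along the axis of symmetry.
Axis is vertical (directrix is horizontal). Vertex y-coordinate = (11 + (-5))/2 = 3; x-coordinate = -3.

(-3, 3)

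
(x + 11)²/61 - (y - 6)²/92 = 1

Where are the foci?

(-11 - 3√17, 6) and (-11 + 3√17, 6)

Center (-11, 6). The positive term is the x-term, so the transverse axis is horizontal; a² = 61, b² = 92.
c² = a² + b² = 61 + 92 = 153, so c = 3√17.
Foci lie on the horizontal axis through the center: (h ± c, k).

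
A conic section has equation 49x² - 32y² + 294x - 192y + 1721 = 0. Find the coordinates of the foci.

(-3, -12) and (-3, 6)

Group the x- and y-terms: 49(x² + 6x) -32(y² + 6y) = -1721
Complete the square in x and y: 49(x + 3)² -32(y + 3)² = -1721 + 441 - 288 = -1568
Dividing both sides by -1568: (y + 3)²/49 - (x + 3)²/32 = 1
Hyperbola, center (-3, -3), transverse axis vertical; a² = 49, b² = 32.
c² = a² + b² = 49 + 32 = 81, so c = 9.
Foci lie on the vertical axis through the center: (h, k ± c).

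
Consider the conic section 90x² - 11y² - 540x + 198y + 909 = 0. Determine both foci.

(3, 9 - √101) and (3, 9 + √101)

90(x² - 6x) -11(y² - 18y) = -909
Complete the square: 90(x - 3)² -11(y - 9)² = -909 + 810 - 891 = -990
Divide by -990: (y - 9)²/90 - (x - 3)²/11 = 1
Hyperbola, center (3, 9), transverse axis vertical; a² = 90, b² = 11.
c² = a² + b² = 90 + 11 = 101, so c = √101.
Foci lie on the vertical axis through the center: (h, k ± c).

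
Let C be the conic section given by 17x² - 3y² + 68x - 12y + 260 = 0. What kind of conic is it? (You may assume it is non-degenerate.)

hyperbola

No xy term. Coefficients of x² and y² are A = 17, C = -3.
A and C have opposite signs ⇒ hyperbola.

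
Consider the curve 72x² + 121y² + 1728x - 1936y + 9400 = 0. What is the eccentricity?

Collect terms: 72(x² + 24x) + 121(y² - 16y) = -9400
Complete the square: 72(x + 12)² + 121(y - 8)² = -9400 + 10368 + 7744 = 8712
Divide by 8712: (x + 12)²/121 + (y - 8)²/72 = 1
Ellipse, center (-12, 8), major axis horizontal; a² = 121, b² = 72.
c² = a² - b² = 49, so c = 7.
e = c/a = 7/11.

e = 7/11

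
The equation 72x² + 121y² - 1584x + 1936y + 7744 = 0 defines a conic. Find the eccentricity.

e = 7/11

Group: 72(x² - 22x) + 121(y² + 16y) = -7744
72(x - 11)² + 121(y + 8)² = -7744 + 8712 + 7744 = 8712
Dividing both sides by 8712: (x - 11)²/121 + (y + 8)²/72 = 1
Ellipse, center (11, -8), major axis horizontal; a² = 121, b² = 72.
c² = a² - b² = 49, so c = 7.
e = c/a = 7/11.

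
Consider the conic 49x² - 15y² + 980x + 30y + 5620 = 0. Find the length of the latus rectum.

30/7

Group the x- and y-terms: 49(x² + 20x) -15(y² - 2y) = -5620
Complete the square in x and y: 49(x + 10)² -15(y - 1)² = -5620 + 4900 - 15 = -735
Divide through by -735 to get (y - 1)²/49 - (x + 10)²/15 = 1.
Hyperbola, center (-10, 1), transverse axis vertical; a² = 49, b² = 15.
Latus rectum length = 2b²/a = 2·15/7 = 30/7.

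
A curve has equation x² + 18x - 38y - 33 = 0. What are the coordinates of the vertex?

Only x is squared. Complete the square in x: (x + 9)² = 38(y + 3).
Vertex (-9, -3); 4p = 38 so p = 19/2. Opens up.

(-9, -3)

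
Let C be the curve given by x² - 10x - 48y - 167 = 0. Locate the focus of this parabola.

(5, 8)

Only x is squared. Complete the square in x: (x - 5)² = 48(y + 4).
Vertex (5, -4); 4p = 48 so p = 12. Opens up.
Focus is p units from the vertex along the axis: (h, k + p).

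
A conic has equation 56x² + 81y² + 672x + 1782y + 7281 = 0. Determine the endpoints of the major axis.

56(x² + 12x) + 81(y² + 22y) = -7281
Complete the square in x and y: 56(x + 6)² + 81(y + 11)² = -7281 + 2016 + 9801 = 4536
Divide through by 4536 to get (x + 6)²/81 + (y + 11)²/56 = 1.
Ellipse, center (-6, -11), major axis horizontal; a² = 81, b² = 56.
a = 9. Vertices at (h ± a, k).

(-15, -11) and (3, -11)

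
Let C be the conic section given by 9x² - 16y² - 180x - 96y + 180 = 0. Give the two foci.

9(x² - 20x) -16(y² + 6y) = -180
Complete the square in x and y: 9(x - 10)² -16(y + 3)² = -180 + 900 - 144 = 576
Divide by 576: (x - 10)²/64 - (y + 3)²/36 = 1
Hyperbola, center (10, -3), transverse axis horizontal; a² = 64, b² = 36.
c² = a² + b² = 64 + 36 = 100, so c = 10.
Foci lie on the horizontal axis through the center: (h ± c, k).

(0, -3) and (20, -3)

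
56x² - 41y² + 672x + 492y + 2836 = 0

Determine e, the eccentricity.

Group: 56(x² + 12x) -41(y² - 12y) = -2836
Complete the square in x and y: 56(x + 6)² -41(y - 6)² = -2836 + 2016 - 1476 = -2296
Divide by -2296: (y - 6)²/56 - (x + 6)²/41 = 1
Hyperbola, center (-6, 6), transverse axis vertical; a² = 56, b² = 41.
c² = a² + b² = 97, so c = √97.
e = c/a = √97/2√14 = √1358/28.

e = √1358/28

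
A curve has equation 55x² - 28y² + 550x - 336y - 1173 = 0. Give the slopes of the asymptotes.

Group: 55(x² + 10x) -28(y² + 12y) = 1173
Complete the square in x and y: 55(x + 5)² -28(y + 6)² = 1173 + 1375 - 1008 = 1540
Divide by 1540: (x + 5)²/28 - (y + 6)²/55 = 1
Hyperbola, center (-5, -6), transverse axis horizontal; a² = 28, b² = 55.
For a horizontal hyperbola the asymptotes have slope ±b/a.
Here that is ±√55/2√7 = ±√385/14.

√385/14 and -√385/14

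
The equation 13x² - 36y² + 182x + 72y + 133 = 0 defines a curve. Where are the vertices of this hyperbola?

(-13, 1) and (-1, 1)

Collect terms: 13(x² + 14x) -36(y² - 2y) = -133
13(x + 7)² -36(y - 1)² = -133 + 637 - 36 = 468
Dividing both sides by 468: (x + 7)²/36 - (y - 1)²/13 = 1
Hyperbola, center (-7, 1), transverse axis horizontal; a² = 36, b² = 13.
a = 6. Vertices at (h ± a, k).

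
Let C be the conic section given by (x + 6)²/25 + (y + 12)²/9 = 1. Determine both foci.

(-10, -12) and (-2, -12)

Center (-6, -12). The larger denominator 25 sits under the x-term, so the major axis is horizontal; a² = 25, b² = 9.
c² = a² - b² = 25 - 9 = 16, so c = 4.
Foci lie on the horizontal axis through the center: (h ± c, k).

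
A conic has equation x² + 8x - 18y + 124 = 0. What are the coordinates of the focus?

Only x is squared. Complete the square in x: (x + 4)² = 18(y - 6).
Vertex (-4, 6); 4p = 18 so p = 9/2. Opens up.
Focus is p units from the vertex along the axis: (h, k + p).

(-4, 21/2)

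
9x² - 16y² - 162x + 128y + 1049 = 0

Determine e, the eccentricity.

e = 5/3

Collect terms: 9(x² - 18x) -16(y² - 8y) = -1049
9(x - 9)² -16(y - 4)² = -1049 + 729 - 256 = -576
Dividing both sides by -576: (y - 4)²/36 - (x - 9)²/64 = 1
Hyperbola, center (9, 4), transverse axis vertical; a² = 36, b² = 64.
c² = a² + b² = 100, so c = 10.
e = c/a = 10/6 = 5/3.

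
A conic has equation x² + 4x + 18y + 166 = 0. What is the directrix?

Only x is squared. Complete the square in x: (x + 2)² = -18(y + 9).
Vertex (-2, -9); 4p = -18 so p = -9/2. Opens down.
Directrix is the horizontal line y = k − p = -9 − (-9/2) = -9/2.

y = -9/2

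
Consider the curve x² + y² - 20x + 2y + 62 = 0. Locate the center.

Rearranging, (x² - 20x) + (y² + 2y) = -62.
(x - 10)² + (y + 1)² = -62 + 100 + 1 = 39
So (x - 10)² + (y + 1)² = 39.
Circle centered at (10, -1) with r² = 39.

(10, -1)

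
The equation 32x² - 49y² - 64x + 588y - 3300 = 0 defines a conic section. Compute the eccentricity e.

e = 9/7

Collect terms: 32(x² - 2x) -49(y² - 12y) = 3300
Complete the square: 32(x - 1)² -49(y - 6)² = 3300 + 32 - 1764 = 1568
Dividing both sides by 1568: (x - 1)²/49 - (y - 6)²/32 = 1
Hyperbola, center (1, 6), transverse axis horizontal; a² = 49, b² = 32.
c² = a² + b² = 81, so c = 9.
e = c/a = 9/7.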